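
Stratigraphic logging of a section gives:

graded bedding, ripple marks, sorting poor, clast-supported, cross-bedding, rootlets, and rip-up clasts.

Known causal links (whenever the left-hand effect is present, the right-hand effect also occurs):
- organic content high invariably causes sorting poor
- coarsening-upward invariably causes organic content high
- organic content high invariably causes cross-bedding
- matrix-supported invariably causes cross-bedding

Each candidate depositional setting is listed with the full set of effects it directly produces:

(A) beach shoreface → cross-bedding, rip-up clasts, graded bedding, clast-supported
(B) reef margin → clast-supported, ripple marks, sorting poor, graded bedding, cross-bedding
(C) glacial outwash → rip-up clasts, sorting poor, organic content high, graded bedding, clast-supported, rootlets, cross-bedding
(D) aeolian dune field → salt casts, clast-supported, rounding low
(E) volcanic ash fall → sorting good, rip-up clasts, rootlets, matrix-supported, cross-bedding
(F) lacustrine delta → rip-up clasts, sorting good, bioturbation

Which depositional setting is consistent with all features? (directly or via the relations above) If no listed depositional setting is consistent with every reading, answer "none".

none

Per-candidate check:
(A) beach shoreface — does not account for ripple marks, sorting poor, rootlets
(B) reef margin — does not account for rootlets, rip-up clasts
(C) glacial outwash — graded bedding yes; ripple marks NO; sorting poor yes; clast-supported yes; cross-bedding yes; rootlets yes; rip-up clasts yes
(D) aeolian dune field — does not account for graded bedding, ripple marks, sorting poor, cross-bedding, rootlets, rip-up clasts
(E) volcanic ash fall — graded bedding NO; ripple marks NO; sorting poor NO; clast-supported NO; cross-bedding yes; rootlets yes; rip-up clasts yes
(F) lacustrine delta — graded bedding NO; ripple marks NO; sorting poor NO; clast-supported NO; cross-bedding NO; rootlets NO; rip-up clasts yes
Every candidate fails on at least one observation.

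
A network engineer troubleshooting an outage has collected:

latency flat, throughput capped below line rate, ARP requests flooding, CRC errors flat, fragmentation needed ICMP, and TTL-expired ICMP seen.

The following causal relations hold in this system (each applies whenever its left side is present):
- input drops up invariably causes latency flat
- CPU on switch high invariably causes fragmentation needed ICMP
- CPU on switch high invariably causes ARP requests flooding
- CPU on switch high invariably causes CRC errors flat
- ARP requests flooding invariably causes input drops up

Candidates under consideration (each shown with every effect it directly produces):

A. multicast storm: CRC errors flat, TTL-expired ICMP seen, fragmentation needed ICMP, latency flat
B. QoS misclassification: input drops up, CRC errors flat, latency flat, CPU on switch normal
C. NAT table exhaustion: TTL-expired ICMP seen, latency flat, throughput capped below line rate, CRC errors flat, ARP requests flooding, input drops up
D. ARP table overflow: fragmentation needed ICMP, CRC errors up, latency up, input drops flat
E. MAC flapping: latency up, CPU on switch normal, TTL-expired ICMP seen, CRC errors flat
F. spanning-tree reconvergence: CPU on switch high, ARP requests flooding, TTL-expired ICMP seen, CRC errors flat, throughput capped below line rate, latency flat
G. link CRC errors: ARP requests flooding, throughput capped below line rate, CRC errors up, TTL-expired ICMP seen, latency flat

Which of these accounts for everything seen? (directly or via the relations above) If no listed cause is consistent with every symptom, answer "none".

Checking each candidate against the observations:
(A) multicast storm — does not account for throughput capped below line rate, ARP requests flooding
(B) QoS misclassification — latency flat +; throughput capped below line rate -; ARP requests flooding -; CRC errors flat +; fragmentation needed ICMP -; TTL-expired ICMP seen -
(C) NAT table exhaustion — latency flat +; throughput capped below line rate +; ARP requests flooding +; CRC errors flat +; fragmentation needed ICMP -; TTL-expired ICMP seen +
(D) ARP table overflow — fails on latency flat, throughput capped below line rate, ARP requests flooding, CRC errors flat, TTL-expired ICMP seen (predicts latency up, not latency flat; predicts CRC errors up, not CRC errors flat)
(E) MAC flapping — latency flat -; throughput capped below line rate -; ARP requests flooding -; CRC errors flat +; fragmentation needed ICMP -; TTL-expired ICMP seen +
(F) spanning-tree reconvergence — accounts for every observation (fragmentation needed ICMP by CPU on switch high → fragmentation needed ICMP)
(G) link CRC errors — latency flat +; throughput capped below line rate +; ARP requests flooding +; CRC errors flat -; fragmentation needed ICMP -; TTL-expired ICMP seen +
Only (F) is consistent with every observation.

F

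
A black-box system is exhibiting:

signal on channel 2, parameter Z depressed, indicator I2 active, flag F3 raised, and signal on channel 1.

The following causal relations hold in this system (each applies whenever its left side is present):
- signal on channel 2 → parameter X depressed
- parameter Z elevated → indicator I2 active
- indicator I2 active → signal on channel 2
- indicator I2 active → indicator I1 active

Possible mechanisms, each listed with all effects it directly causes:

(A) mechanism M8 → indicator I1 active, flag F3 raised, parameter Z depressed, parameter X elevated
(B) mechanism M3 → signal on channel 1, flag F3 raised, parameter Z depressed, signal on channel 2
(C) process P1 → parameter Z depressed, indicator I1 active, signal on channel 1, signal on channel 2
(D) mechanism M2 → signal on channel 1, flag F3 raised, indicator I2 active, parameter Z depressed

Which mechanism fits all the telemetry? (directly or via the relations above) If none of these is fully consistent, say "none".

Checking each candidate against the observations:
(A) mechanism M8 — signal on channel 2 -; parameter Z depressed +; indicator I2 active -; flag F3 raised +; signal on channel 1 -
(B) mechanism M3 — signal on channel 2 +; parameter Z depressed +; indicator I2 active -; flag F3 raised +; signal on channel 1 +
(C) process P1 — signal on channel 2 +; parameter Z depressed +; indicator I2 active -; flag F3 raised -; signal on channel 1 +
(D) mechanism M2 — signal on channel 2 + (by indicator I2 active → signal on channel 2); parameter Z depressed +; indicator I2 active +; flag F3 raised +; signal on channel 1 +
Only (D) is consistent with every observation.

D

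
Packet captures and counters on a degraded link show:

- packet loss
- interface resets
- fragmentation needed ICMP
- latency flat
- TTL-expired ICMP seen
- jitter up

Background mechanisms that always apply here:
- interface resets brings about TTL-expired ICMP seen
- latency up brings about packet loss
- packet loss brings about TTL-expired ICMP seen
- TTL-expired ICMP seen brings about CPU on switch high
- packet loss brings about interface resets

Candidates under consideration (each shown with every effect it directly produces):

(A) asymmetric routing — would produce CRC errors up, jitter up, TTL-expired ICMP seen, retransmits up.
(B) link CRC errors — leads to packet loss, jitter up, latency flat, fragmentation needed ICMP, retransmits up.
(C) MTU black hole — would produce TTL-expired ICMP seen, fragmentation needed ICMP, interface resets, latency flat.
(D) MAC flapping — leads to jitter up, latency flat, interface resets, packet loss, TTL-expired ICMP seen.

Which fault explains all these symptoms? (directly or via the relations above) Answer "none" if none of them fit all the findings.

Checking each candidate against the observations:
(A) asymmetric routing — packet loss ✗; interface resets ✗; fragmentation needed ICMP ✗; latency flat ✗; TTL-expired ICMP seen ✓; jitter up ✓
(B) link CRC errors — packet loss ✓; interface resets ✓ (through packet loss → interface resets); fragmentation needed ICMP ✓; latency flat ✓; TTL-expired ICMP seen ✓ (through packet loss → TTL-expired ICMP seen); jitter up ✓
(C) MTU black hole — packet loss ✗; interface resets ✓; fragmentation needed ICMP ✓; latency flat ✓; TTL-expired ICMP seen ✓; jitter up ✗
(D) MAC flapping — does not account for fragmentation needed ICMP
Only (B) is consistent with every observation.

B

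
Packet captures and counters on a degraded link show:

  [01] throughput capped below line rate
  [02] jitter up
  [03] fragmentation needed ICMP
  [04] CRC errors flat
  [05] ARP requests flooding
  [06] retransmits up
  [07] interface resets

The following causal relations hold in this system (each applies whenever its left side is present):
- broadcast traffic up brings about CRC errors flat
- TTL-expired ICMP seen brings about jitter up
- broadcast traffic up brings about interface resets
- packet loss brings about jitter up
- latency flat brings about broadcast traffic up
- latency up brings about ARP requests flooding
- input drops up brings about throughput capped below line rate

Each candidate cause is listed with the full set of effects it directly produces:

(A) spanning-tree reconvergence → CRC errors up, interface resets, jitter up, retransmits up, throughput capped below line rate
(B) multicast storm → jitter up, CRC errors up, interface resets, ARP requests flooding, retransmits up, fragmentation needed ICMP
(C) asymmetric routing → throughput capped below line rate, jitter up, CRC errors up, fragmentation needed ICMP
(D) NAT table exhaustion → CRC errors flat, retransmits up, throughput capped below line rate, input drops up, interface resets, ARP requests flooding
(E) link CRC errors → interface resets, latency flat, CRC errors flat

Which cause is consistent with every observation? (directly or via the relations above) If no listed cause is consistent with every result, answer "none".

For each candidate, compare predicted effects to what was observed:
(A) spanning-tree reconvergence — fails on fragmentation needed ICMP, CRC errors flat, ARP requests flooding (predicts CRC errors up, not CRC errors flat)
(B) multicast storm — fails on throughput capped below line rate, CRC errors flat (predicts CRC errors up, not CRC errors flat)
(C) asymmetric routing — throughput capped below line rate match; jitter up match; fragmentation needed ICMP match; CRC errors flat miss; ARP requests flooding miss; retransmits up miss; interface resets miss
(D) NAT table exhaustion — throughput capped below line rate match; jitter up miss; fragmentation needed ICMP miss; CRC errors flat match; ARP requests flooding match; retransmits up match; interface resets match
(E) link CRC errors — does not account for throughput capped below line rate, jitter up, fragmentation needed ICMP, ARP requests flooding, retransmits up
No candidate is consistent with all observations.

none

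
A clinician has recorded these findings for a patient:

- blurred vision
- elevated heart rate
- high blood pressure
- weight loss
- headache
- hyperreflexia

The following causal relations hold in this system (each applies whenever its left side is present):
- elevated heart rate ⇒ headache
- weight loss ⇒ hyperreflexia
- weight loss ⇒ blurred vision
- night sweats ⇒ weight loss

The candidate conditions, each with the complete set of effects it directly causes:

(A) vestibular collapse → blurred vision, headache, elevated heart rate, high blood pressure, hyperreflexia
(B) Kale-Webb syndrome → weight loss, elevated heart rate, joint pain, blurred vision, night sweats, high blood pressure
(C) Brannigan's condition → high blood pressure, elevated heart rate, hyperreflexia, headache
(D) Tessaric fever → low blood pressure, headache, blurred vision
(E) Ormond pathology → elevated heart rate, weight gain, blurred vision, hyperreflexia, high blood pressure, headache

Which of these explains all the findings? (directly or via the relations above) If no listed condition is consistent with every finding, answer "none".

B

Checking each candidate against the observations:
(A) vestibular collapse — does not account for weight loss
(B) Kale-Webb syndrome — blurred vision yes; elevated heart rate yes; high blood pressure yes; weight loss yes; headache yes (by elevated heart rate → headache); hyperreflexia yes (by weight loss → hyperreflexia)
(C) Brannigan's condition — blurred vision NO; elevated heart rate yes; high blood pressure yes; weight loss NO; headache yes; hyperreflexia yes
(D) Tessaric fever — fails on elevated heart rate, high blood pressure, weight loss, hyperreflexia (predicts low blood pressure, not high blood pressure)
(E) Ormond pathology — fails on weight loss (predicts weight gain, not weight loss)
(B) alone accounts for all the evidence.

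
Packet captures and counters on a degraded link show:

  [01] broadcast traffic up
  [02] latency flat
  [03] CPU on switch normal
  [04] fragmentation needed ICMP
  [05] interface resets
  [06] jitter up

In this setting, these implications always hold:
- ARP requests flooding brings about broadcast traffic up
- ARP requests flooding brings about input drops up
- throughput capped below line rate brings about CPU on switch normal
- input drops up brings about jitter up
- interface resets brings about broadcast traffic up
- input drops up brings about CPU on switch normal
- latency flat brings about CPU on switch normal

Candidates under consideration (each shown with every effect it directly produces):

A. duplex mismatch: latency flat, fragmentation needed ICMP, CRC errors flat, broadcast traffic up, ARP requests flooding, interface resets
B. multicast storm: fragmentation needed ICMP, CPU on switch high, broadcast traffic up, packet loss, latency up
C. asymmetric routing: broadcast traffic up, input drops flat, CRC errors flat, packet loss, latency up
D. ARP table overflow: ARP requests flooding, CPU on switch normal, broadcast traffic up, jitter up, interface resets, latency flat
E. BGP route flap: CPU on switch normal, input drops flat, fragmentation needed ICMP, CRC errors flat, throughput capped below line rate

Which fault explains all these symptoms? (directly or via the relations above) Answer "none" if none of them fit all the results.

Per-candidate check:
(A) duplex mismatch — accounts for every observation (CPU on switch normal via latency flat → CPU on switch normal)
(B) multicast storm — broadcast traffic up match; latency flat miss; CPU on switch normal miss; fragmentation needed ICMP match; interface resets miss; jitter up miss
(C) asymmetric routing — fails on latency flat, CPU on switch normal, fragmentation needed ICMP, interface resets, jitter up (predicts latency up, not latency flat)
(D) ARP table overflow — broadcast traffic up match; latency flat match; CPU on switch normal match; fragmentation needed ICMP miss; interface resets match; jitter up match
(E) BGP route flap — broadcast traffic up miss; latency flat miss; CPU on switch normal match; fragmentation needed ICMP match; interface resets miss; jitter up miss
(A) alone accounts for all the evidence.

A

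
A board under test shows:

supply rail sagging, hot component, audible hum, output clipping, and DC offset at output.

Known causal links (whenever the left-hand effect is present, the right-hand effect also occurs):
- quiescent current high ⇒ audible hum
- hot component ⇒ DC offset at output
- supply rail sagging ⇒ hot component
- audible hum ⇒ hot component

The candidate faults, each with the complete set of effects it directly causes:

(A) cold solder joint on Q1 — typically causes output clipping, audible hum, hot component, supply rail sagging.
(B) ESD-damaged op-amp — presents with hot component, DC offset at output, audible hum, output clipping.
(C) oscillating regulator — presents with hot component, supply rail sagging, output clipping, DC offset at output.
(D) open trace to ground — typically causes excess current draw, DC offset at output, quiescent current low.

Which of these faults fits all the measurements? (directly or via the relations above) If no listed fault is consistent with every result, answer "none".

A

For each candidate, compare predicted effects to what was observed:
(A) cold solder joint on Q1 — supply rail sagging match; hot component match; audible hum match; output clipping match; DC offset at output match (via hot component → DC offset at output)
(B) ESD-damaged op-amp — supply rail sagging miss; hot component match; audible hum match; output clipping match; DC offset at output match
(C) oscillating regulator — supply rail sagging match; hot component match; audible hum miss; output clipping match; DC offset at output match
(D) open trace to ground — does not account for supply rail sagging, hot component, audible hum, output clipping
(A) alone accounts for all the evidence.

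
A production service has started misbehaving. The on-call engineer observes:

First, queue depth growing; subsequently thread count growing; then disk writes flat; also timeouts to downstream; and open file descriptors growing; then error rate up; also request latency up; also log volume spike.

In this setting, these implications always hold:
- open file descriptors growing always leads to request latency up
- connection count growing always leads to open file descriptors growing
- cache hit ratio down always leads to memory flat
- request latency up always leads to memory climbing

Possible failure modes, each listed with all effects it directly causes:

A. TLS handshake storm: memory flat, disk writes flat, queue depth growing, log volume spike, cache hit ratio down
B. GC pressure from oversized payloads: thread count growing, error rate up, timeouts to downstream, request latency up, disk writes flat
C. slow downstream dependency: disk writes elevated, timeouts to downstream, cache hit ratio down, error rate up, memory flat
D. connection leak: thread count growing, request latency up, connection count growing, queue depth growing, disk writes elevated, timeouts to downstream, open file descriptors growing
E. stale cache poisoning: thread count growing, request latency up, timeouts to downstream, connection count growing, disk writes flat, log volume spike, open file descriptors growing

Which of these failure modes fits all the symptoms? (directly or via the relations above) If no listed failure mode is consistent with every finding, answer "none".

none

For each candidate, compare predicted effects to what was observed:
(A) TLS handshake storm — queue depth growing +; thread count growing -; disk writes flat +; timeouts to downstream -; open file descriptors growing -; error rate up -; request latency up -; log volume spike +
(B) GC pressure from oversized payloads — queue depth growing -; thread count growing +; disk writes flat +; timeouts to downstream +; open file descriptors growing -; error rate up +; request latency up +; log volume spike -
(C) slow downstream dependency — queue depth growing -; thread count growing -; disk writes flat -; timeouts to downstream +; open file descriptors growing -; error rate up +; request latency up -; log volume spike -
(D) connection leak — fails on disk writes flat, error rate up, log volume spike (predicts disk writes elevated, not disk writes flat)
(E) stale cache poisoning — does not account for queue depth growing, error rate up
None of the listed candidates fits everything.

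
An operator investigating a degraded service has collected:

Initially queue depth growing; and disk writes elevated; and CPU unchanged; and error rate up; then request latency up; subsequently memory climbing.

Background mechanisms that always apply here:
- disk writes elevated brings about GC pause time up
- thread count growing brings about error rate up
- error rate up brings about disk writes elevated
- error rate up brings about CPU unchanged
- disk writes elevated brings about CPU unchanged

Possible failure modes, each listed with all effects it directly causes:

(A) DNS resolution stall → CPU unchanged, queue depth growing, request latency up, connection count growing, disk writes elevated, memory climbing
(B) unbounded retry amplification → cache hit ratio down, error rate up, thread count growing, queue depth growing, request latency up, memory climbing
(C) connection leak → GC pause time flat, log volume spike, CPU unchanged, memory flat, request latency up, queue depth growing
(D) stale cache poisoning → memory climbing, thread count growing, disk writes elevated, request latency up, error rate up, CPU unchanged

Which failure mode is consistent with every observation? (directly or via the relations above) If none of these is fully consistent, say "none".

Checking each candidate against the observations:
(A) DNS resolution stall — queue depth growing ✓; disk writes elevated ✓; CPU unchanged ✓; error rate up ✗; request latency up ✓; memory climbing ✓
(B) unbounded retry amplification — accounts for every observation (disk writes elevated via error rate up → disk writes elevated)
(C) connection leak — fails on disk writes elevated, error rate up, memory climbing (predicts memory flat, not memory climbing)
(D) stale cache poisoning — does not account for queue depth growing
(B) is the only candidate with no mismatches.

B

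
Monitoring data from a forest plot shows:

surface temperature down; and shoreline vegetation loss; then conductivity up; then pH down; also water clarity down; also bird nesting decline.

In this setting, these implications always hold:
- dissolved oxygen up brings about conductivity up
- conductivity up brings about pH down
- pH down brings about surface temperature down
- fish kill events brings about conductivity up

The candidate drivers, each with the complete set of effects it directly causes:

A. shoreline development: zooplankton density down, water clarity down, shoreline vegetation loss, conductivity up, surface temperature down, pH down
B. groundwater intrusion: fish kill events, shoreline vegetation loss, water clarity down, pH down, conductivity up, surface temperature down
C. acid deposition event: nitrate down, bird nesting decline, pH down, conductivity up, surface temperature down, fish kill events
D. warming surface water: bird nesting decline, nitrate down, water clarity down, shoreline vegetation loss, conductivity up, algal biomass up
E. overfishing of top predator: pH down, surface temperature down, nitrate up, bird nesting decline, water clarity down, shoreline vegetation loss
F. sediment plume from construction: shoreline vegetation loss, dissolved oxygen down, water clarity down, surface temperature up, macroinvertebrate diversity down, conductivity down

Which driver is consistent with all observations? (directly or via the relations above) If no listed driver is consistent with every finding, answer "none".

D

Testing each hypothesis:
(A) shoreline development — surface temperature down match; shoreline vegetation loss match; conductivity up match; pH down match; water clarity down match; bird nesting decline miss
(B) groundwater intrusion — surface temperature down match; shoreline vegetation loss match; conductivity up match; pH down match; water clarity down match; bird nesting decline miss
(C) acid deposition event — surface temperature down match; shoreline vegetation loss miss; conductivity up match; pH down match; water clarity down miss; bird nesting decline match
(D) warming surface water — accounts for every observation (surface temperature down by conductivity up → pH down → surface temperature down)
(E) overfishing of top predator — does not account for conductivity up
(F) sediment plume from construction — surface temperature down miss; shoreline vegetation loss match; conductivity up miss; pH down miss; water clarity down match; bird nesting decline miss
(D) alone accounts for all the evidence.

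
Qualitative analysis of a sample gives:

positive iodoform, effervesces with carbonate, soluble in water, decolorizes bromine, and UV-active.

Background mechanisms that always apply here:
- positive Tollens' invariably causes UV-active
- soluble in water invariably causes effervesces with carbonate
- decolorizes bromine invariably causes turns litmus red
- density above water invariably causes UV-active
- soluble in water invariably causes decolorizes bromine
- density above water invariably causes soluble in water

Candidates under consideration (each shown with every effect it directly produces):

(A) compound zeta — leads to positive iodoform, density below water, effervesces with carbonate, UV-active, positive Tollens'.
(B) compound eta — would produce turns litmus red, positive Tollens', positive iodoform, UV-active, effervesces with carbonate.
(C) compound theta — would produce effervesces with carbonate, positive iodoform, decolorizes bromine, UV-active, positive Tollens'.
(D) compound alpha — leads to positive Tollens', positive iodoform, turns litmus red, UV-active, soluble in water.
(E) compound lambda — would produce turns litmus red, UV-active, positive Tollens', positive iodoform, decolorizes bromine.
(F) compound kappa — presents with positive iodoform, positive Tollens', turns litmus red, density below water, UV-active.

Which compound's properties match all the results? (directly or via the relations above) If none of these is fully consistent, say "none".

D

Testing each hypothesis:
(A) compound zeta — does not account for soluble in water, decolorizes bromine
(B) compound eta — positive iodoform +; effervesces with carbonate +; soluble in water -; decolorizes bromine -; UV-active +
(C) compound theta — does not account for soluble in water
(D) compound alpha — positive iodoform +; effervesces with carbonate + (through soluble in water → effervesces with carbonate); soluble in water +; decolorizes bromine + (through soluble in water → decolorizes bromine); UV-active +
(E) compound lambda — positive iodoform +; effervesces with carbonate -; soluble in water -; decolorizes bromine +; UV-active +
(F) compound kappa — positive iodoform +; effervesces with carbonate -; soluble in water -; decolorizes bromine -; UV-active +
(D) alone accounts for all the evidence.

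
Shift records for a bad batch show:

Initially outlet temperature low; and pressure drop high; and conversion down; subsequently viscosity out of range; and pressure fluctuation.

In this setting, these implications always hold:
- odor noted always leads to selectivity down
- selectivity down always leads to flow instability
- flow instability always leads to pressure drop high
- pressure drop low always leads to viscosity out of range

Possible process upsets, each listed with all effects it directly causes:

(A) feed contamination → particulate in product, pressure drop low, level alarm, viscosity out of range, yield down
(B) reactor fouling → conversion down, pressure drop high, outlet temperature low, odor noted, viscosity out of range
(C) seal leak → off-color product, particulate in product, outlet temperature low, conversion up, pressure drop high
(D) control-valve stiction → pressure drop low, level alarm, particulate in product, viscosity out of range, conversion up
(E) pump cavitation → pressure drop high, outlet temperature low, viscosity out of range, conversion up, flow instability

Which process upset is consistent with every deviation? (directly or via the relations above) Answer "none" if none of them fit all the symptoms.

none

Per-candidate check:
(A) feed contamination — fails on outlet temperature low, pressure drop high, conversion down, pressure fluctuation (predicts pressure drop low, not pressure drop high)
(B) reactor fouling — outlet temperature low ✓; pressure drop high ✓; conversion down ✓; viscosity out of range ✓; pressure fluctuation ✗
(C) seal leak — fails on conversion down, viscosity out of range, pressure fluctuation (predicts conversion up, not conversion down)
(D) control-valve stiction — outlet temperature low ✗; pressure drop high ✗; conversion down ✗; viscosity out of range ✓; pressure fluctuation ✗
(E) pump cavitation — fails on conversion down, pressure fluctuation (predicts conversion up, not conversion down)
No candidate is consistent with all observations.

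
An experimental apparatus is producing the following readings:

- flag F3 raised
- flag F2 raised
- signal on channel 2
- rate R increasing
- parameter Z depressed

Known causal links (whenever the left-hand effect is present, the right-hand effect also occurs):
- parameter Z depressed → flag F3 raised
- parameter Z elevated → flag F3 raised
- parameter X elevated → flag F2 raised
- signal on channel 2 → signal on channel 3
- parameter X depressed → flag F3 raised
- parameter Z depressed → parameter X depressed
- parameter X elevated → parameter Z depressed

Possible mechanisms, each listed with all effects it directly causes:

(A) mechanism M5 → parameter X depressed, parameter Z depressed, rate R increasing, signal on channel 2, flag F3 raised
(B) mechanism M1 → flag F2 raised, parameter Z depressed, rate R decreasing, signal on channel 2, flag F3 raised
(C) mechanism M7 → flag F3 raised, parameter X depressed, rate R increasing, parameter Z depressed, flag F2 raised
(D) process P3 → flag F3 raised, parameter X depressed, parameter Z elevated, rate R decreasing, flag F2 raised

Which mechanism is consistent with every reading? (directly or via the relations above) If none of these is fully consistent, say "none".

none

For each candidate, compare predicted effects to what was observed:
(A) mechanism M5 — flag F3 raised ✓; flag F2 raised ✗; signal on channel 2 ✓; rate R increasing ✓; parameter Z depressed ✓
(B) mechanism M1 — fails on rate R increasing (predicts rate R decreasing, not rate R increasing)
(C) mechanism M7 — does not account for signal on channel 2
(D) process P3 — flag F3 raised ✓; flag F2 raised ✓; signal on channel 2 ✗; rate R increasing ✗; parameter Z depressed ✗
None of the listed candidates fits everything.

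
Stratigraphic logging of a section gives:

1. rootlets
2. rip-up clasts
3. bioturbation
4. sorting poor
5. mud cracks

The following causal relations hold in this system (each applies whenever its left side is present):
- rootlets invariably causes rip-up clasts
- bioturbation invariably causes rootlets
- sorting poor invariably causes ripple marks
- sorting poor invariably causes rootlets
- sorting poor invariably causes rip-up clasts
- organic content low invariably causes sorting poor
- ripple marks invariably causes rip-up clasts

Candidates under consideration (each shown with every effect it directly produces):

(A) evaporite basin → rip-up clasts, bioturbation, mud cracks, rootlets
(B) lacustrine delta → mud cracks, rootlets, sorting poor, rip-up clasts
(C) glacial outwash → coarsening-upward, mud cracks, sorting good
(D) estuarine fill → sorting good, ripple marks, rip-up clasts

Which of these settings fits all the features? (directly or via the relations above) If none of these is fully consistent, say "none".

none

Per-candidate check:
(A) evaporite basin — rootlets match; rip-up clasts match; bioturbation match; sorting poor miss; mud cracks match
(B) lacustrine delta — does not account for bioturbation
(C) glacial outwash — fails on rootlets, rip-up clasts, bioturbation, sorting poor (predicts sorting good, not sorting poor)
(D) estuarine fill — rootlets miss; rip-up clasts match; bioturbation miss; sorting poor miss; mud cracks miss
None of the listed candidates fits everything.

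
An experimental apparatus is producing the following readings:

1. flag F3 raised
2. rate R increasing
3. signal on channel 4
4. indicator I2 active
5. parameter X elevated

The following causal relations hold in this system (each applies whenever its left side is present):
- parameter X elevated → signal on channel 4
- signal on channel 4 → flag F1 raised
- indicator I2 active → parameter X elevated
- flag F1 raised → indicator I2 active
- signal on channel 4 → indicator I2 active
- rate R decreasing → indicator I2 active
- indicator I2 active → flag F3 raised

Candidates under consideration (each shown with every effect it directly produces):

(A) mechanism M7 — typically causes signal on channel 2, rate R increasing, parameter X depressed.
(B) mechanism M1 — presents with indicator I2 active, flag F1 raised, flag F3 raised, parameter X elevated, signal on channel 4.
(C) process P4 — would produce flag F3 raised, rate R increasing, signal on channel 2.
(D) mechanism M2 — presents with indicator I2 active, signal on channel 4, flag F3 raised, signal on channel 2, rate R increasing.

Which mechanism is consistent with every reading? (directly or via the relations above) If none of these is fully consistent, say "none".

Per-candidate check:
(A) mechanism M7 — flag F3 raised miss; rate R increasing match; signal on channel 4 miss; indicator I2 active miss; parameter X elevated miss
(B) mechanism M1 — does not account for rate R increasing
(C) process P4 — does not account for signal on channel 4, indicator I2 active, parameter X elevated
(D) mechanism M2 — accounts for every observation (parameter X elevated via indicator I2 active → parameter X elevated)
Only (D) is consistent with every observation.

D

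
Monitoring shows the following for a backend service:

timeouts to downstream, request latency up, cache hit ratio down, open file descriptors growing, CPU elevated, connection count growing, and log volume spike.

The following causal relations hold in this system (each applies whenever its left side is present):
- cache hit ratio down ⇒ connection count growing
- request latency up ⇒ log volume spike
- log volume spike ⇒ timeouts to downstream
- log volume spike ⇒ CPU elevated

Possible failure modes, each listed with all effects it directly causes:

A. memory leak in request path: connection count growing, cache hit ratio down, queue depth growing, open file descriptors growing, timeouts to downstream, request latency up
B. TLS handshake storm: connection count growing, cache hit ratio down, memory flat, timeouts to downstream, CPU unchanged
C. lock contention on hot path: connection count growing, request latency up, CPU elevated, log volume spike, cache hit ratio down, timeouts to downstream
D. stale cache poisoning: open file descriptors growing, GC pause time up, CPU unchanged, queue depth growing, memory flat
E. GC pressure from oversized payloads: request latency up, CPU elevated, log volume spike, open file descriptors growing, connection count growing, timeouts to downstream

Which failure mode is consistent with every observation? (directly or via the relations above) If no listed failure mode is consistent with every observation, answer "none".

Testing each hypothesis:
(A) memory leak in request path — timeouts to downstream match; request latency up match; cache hit ratio down match; open file descriptors growing match; CPU elevated match (through request latency up → log volume spike → CPU elevated); connection count growing match; log volume spike match (through request latency up → log volume spike)
(B) TLS handshake storm — fails on request latency up, open file descriptors growing, CPU elevated, log volume spike (predicts CPU unchanged, not CPU elevated)
(C) lock contention on hot path — does not account for open file descriptors growing
(D) stale cache poisoning — fails on timeouts to downstream, request latency up, cache hit ratio down, CPU elevated, connection count growing, log volume spike (predicts CPU unchanged, not CPU elevated)
(E) GC pressure from oversized payloads — does not account for cache hit ratio down
(A) alone accounts for all the evidence.

A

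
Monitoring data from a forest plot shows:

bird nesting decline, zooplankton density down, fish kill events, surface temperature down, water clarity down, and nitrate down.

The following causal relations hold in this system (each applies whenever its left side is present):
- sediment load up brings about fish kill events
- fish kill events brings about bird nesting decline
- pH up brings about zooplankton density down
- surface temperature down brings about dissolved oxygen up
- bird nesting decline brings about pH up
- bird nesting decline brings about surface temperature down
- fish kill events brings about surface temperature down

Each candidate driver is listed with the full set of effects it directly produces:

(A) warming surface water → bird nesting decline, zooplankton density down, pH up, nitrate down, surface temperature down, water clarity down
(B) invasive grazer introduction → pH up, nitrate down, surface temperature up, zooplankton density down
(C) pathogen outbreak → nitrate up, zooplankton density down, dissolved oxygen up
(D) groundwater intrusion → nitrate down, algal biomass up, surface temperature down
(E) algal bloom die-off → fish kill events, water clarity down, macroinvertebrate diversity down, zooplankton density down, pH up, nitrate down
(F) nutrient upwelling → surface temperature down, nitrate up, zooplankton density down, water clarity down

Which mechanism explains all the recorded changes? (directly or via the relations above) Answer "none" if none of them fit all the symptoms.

E

Testing each hypothesis:
(A) warming surface water — does not account for fish kill events
(B) invasive grazer introduction — fails on bird nesting decline, fish kill events, surface temperature down, water clarity down (predicts surface temperature up, not surface temperature down)
(C) pathogen outbreak — bird nesting decline NO; zooplankton density down yes; fish kill events NO; surface temperature down NO; water clarity down NO; nitrate down NO
(D) groundwater intrusion — does not account for bird nesting decline, zooplankton density down, fish kill events, water clarity down
(E) algal bloom die-off — accounts for every observation (bird nesting decline through fish kill events → bird nesting decline)
(F) nutrient upwelling — bird nesting decline NO; zooplankton density down yes; fish kill events NO; surface temperature down yes; water clarity down yes; nitrate down NO
(E) alone accounts for all the evidence.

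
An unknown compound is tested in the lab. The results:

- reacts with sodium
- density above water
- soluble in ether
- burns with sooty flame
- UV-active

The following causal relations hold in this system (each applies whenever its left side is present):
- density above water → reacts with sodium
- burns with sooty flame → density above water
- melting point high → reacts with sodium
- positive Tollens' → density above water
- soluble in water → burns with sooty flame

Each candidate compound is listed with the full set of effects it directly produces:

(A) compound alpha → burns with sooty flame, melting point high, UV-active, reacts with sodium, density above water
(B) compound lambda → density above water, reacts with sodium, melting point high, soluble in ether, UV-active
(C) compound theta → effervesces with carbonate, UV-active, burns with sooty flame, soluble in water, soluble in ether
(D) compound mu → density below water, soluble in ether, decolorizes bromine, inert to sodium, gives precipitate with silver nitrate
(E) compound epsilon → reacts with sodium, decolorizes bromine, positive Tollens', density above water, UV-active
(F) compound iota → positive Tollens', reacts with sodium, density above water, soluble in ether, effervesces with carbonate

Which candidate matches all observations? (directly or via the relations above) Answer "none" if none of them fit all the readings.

Testing each hypothesis:
(A) compound alpha — reacts with sodium yes; density above water yes; soluble in ether NO; burns with sooty flame yes; UV-active yes
(B) compound lambda — does not account for burns with sooty flame
(C) compound theta — accounts for every observation (reacts with sodium by burns with sooty flame → density above water → reacts with sodium)
(D) compound mu — fails on reacts with sodium, density above water, burns with sooty flame, UV-active (predicts inert to sodium, not reacts with sodium; predicts density below water, not density above water)
(E) compound epsilon — reacts with sodium yes; density above water yes; soluble in ether NO; burns with sooty flame NO; UV-active yes
(F) compound iota — reacts with sodium yes; density above water yes; soluble in ether yes; burns with sooty flame NO; UV-active NO
(C) is the only candidate with no mismatches.

C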